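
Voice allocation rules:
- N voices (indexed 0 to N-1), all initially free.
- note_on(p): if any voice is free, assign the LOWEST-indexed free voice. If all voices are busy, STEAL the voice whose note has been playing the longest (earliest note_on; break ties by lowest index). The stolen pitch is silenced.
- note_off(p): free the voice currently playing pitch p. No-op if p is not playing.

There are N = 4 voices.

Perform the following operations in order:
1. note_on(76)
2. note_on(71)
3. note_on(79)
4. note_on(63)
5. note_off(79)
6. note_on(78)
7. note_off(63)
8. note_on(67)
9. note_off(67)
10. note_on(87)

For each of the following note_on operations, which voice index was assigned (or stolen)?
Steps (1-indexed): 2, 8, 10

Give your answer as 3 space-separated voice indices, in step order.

Op 1: note_on(76): voice 0 is free -> assigned | voices=[76 - - -]
Op 2: note_on(71): voice 1 is free -> assigned | voices=[76 71 - -]
Op 3: note_on(79): voice 2 is free -> assigned | voices=[76 71 79 -]
Op 4: note_on(63): voice 3 is free -> assigned | voices=[76 71 79 63]
Op 5: note_off(79): free voice 2 | voices=[76 71 - 63]
Op 6: note_on(78): voice 2 is free -> assigned | voices=[76 71 78 63]
Op 7: note_off(63): free voice 3 | voices=[76 71 78 -]
Op 8: note_on(67): voice 3 is free -> assigned | voices=[76 71 78 67]
Op 9: note_off(67): free voice 3 | voices=[76 71 78 -]
Op 10: note_on(87): voice 3 is free -> assigned | voices=[76 71 78 87]

Answer: 1 3 3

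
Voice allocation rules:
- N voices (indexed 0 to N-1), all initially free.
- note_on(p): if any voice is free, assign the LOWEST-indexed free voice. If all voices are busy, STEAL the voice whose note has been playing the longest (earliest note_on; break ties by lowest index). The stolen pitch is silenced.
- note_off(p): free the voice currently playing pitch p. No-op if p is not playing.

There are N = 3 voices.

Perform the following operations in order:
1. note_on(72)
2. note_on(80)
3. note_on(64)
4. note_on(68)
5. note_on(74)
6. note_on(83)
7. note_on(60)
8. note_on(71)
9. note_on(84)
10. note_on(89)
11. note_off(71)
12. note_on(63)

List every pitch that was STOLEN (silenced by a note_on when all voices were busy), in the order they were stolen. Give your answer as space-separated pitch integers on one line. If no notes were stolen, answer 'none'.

Op 1: note_on(72): voice 0 is free -> assigned | voices=[72 - -]
Op 2: note_on(80): voice 1 is free -> assigned | voices=[72 80 -]
Op 3: note_on(64): voice 2 is free -> assigned | voices=[72 80 64]
Op 4: note_on(68): all voices busy, STEAL voice 0 (pitch 72, oldest) -> assign | voices=[68 80 64]
Op 5: note_on(74): all voices busy, STEAL voice 1 (pitch 80, oldest) -> assign | voices=[68 74 64]
Op 6: note_on(83): all voices busy, STEAL voice 2 (pitch 64, oldest) -> assign | voices=[68 74 83]
Op 7: note_on(60): all voices busy, STEAL voice 0 (pitch 68, oldest) -> assign | voices=[60 74 83]
Op 8: note_on(71): all voices busy, STEAL voice 1 (pitch 74, oldest) -> assign | voices=[60 71 83]
Op 9: note_on(84): all voices busy, STEAL voice 2 (pitch 83, oldest) -> assign | voices=[60 71 84]
Op 10: note_on(89): all voices busy, STEAL voice 0 (pitch 60, oldest) -> assign | voices=[89 71 84]
Op 11: note_off(71): free voice 1 | voices=[89 - 84]
Op 12: note_on(63): voice 1 is free -> assigned | voices=[89 63 84]

Answer: 72 80 64 68 74 83 60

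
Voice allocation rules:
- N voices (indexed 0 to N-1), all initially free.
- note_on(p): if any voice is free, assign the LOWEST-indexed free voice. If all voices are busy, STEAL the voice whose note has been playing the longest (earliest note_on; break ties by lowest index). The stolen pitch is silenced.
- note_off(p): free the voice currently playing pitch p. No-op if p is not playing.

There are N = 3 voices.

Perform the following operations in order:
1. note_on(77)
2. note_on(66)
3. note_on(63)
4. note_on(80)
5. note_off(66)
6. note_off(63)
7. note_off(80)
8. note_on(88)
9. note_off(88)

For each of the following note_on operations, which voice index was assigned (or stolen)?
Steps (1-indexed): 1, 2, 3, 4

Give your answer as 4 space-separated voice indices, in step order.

Op 1: note_on(77): voice 0 is free -> assigned | voices=[77 - -]
Op 2: note_on(66): voice 1 is free -> assigned | voices=[77 66 -]
Op 3: note_on(63): voice 2 is free -> assigned | voices=[77 66 63]
Op 4: note_on(80): all voices busy, STEAL voice 0 (pitch 77, oldest) -> assign | voices=[80 66 63]
Op 5: note_off(66): free voice 1 | voices=[80 - 63]
Op 6: note_off(63): free voice 2 | voices=[80 - -]
Op 7: note_off(80): free voice 0 | voices=[- - -]
Op 8: note_on(88): voice 0 is free -> assigned | voices=[88 - -]
Op 9: note_off(88): free voice 0 | voices=[- - -]

Answer: 0 1 2 0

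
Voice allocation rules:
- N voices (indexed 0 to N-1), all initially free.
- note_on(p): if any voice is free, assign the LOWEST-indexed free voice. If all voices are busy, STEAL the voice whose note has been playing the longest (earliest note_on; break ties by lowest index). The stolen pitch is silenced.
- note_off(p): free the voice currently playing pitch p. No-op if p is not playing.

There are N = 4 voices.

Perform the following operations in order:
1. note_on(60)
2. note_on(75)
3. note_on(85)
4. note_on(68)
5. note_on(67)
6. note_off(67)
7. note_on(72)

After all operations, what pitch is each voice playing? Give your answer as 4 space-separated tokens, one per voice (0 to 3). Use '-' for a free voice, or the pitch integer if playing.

Op 1: note_on(60): voice 0 is free -> assigned | voices=[60 - - -]
Op 2: note_on(75): voice 1 is free -> assigned | voices=[60 75 - -]
Op 3: note_on(85): voice 2 is free -> assigned | voices=[60 75 85 -]
Op 4: note_on(68): voice 3 is free -> assigned | voices=[60 75 85 68]
Op 5: note_on(67): all voices busy, STEAL voice 0 (pitch 60, oldest) -> assign | voices=[67 75 85 68]
Op 6: note_off(67): free voice 0 | voices=[- 75 85 68]
Op 7: note_on(72): voice 0 is free -> assigned | voices=[72 75 85 68]

Answer: 72 75 85 68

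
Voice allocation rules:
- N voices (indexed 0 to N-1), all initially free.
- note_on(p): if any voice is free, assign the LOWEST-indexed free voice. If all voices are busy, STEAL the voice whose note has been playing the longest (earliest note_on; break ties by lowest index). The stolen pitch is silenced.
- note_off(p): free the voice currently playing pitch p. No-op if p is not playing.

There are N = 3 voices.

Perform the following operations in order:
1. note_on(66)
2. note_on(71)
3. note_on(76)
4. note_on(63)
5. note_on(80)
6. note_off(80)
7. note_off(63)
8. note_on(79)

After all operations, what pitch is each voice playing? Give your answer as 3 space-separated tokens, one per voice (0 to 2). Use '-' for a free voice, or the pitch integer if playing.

Answer: 79 - 76

Derivation:
Op 1: note_on(66): voice 0 is free -> assigned | voices=[66 - -]
Op 2: note_on(71): voice 1 is free -> assigned | voices=[66 71 -]
Op 3: note_on(76): voice 2 is free -> assigned | voices=[66 71 76]
Op 4: note_on(63): all voices busy, STEAL voice 0 (pitch 66, oldest) -> assign | voices=[63 71 76]
Op 5: note_on(80): all voices busy, STEAL voice 1 (pitch 71, oldest) -> assign | voices=[63 80 76]
Op 6: note_off(80): free voice 1 | voices=[63 - 76]
Op 7: note_off(63): free voice 0 | voices=[- - 76]
Op 8: note_on(79): voice 0 is free -> assigned | voices=[79 - 76]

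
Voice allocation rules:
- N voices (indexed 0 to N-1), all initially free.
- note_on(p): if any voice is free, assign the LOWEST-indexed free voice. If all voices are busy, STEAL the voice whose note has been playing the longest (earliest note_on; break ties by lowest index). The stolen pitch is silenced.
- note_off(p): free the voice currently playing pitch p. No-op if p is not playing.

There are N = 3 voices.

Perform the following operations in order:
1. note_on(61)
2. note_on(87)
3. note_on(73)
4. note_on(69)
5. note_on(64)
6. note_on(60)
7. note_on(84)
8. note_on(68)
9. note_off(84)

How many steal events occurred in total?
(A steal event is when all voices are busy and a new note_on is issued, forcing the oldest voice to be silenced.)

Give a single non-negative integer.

Answer: 5

Derivation:
Op 1: note_on(61): voice 0 is free -> assigned | voices=[61 - -]
Op 2: note_on(87): voice 1 is free -> assigned | voices=[61 87 -]
Op 3: note_on(73): voice 2 is free -> assigned | voices=[61 87 73]
Op 4: note_on(69): all voices busy, STEAL voice 0 (pitch 61, oldest) -> assign | voices=[69 87 73]
Op 5: note_on(64): all voices busy, STEAL voice 1 (pitch 87, oldest) -> assign | voices=[69 64 73]
Op 6: note_on(60): all voices busy, STEAL voice 2 (pitch 73, oldest) -> assign | voices=[69 64 60]
Op 7: note_on(84): all voices busy, STEAL voice 0 (pitch 69, oldest) -> assign | voices=[84 64 60]
Op 8: note_on(68): all voices busy, STEAL voice 1 (pitch 64, oldest) -> assign | voices=[84 68 60]
Op 9: note_off(84): free voice 0 | voices=[- 68 60]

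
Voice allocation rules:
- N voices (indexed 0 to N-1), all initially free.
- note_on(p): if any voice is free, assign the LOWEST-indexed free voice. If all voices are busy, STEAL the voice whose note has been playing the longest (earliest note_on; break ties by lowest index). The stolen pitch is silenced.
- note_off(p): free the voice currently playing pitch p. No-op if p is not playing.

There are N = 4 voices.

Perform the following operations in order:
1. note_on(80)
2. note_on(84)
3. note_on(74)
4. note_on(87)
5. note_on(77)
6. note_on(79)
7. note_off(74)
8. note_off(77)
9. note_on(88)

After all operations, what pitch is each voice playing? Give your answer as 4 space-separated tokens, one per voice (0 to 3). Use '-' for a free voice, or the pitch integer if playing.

Answer: 88 79 - 87

Derivation:
Op 1: note_on(80): voice 0 is free -> assigned | voices=[80 - - -]
Op 2: note_on(84): voice 1 is free -> assigned | voices=[80 84 - -]
Op 3: note_on(74): voice 2 is free -> assigned | voices=[80 84 74 -]
Op 4: note_on(87): voice 3 is free -> assigned | voices=[80 84 74 87]
Op 5: note_on(77): all voices busy, STEAL voice 0 (pitch 80, oldest) -> assign | voices=[77 84 74 87]
Op 6: note_on(79): all voices busy, STEAL voice 1 (pitch 84, oldest) -> assign | voices=[77 79 74 87]
Op 7: note_off(74): free voice 2 | voices=[77 79 - 87]
Op 8: note_off(77): free voice 0 | voices=[- 79 - 87]
Op 9: note_on(88): voice 0 is free -> assigned | voices=[88 79 - 87]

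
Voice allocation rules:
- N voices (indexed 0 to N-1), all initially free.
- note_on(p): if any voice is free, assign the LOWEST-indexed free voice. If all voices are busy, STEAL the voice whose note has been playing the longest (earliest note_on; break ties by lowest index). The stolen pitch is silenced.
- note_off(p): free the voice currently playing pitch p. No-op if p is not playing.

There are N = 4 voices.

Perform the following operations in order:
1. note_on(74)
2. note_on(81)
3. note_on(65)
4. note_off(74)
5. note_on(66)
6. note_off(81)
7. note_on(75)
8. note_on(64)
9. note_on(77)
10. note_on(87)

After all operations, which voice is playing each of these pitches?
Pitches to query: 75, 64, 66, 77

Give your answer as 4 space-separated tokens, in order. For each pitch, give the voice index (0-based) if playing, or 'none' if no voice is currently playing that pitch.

Op 1: note_on(74): voice 0 is free -> assigned | voices=[74 - - -]
Op 2: note_on(81): voice 1 is free -> assigned | voices=[74 81 - -]
Op 3: note_on(65): voice 2 is free -> assigned | voices=[74 81 65 -]
Op 4: note_off(74): free voice 0 | voices=[- 81 65 -]
Op 5: note_on(66): voice 0 is free -> assigned | voices=[66 81 65 -]
Op 6: note_off(81): free voice 1 | voices=[66 - 65 -]
Op 7: note_on(75): voice 1 is free -> assigned | voices=[66 75 65 -]
Op 8: note_on(64): voice 3 is free -> assigned | voices=[66 75 65 64]
Op 9: note_on(77): all voices busy, STEAL voice 2 (pitch 65, oldest) -> assign | voices=[66 75 77 64]
Op 10: note_on(87): all voices busy, STEAL voice 0 (pitch 66, oldest) -> assign | voices=[87 75 77 64]

Answer: 1 3 none 2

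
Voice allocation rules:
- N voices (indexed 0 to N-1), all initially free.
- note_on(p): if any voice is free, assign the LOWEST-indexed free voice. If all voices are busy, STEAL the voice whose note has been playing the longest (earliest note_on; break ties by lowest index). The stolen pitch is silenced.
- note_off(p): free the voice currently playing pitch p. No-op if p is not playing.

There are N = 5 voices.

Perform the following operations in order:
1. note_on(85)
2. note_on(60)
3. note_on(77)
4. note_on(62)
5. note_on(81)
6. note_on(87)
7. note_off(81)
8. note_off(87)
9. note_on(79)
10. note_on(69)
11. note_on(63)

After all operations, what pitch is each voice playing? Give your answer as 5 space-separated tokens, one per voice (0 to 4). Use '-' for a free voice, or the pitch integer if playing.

Answer: 79 63 77 62 69

Derivation:
Op 1: note_on(85): voice 0 is free -> assigned | voices=[85 - - - -]
Op 2: note_on(60): voice 1 is free -> assigned | voices=[85 60 - - -]
Op 3: note_on(77): voice 2 is free -> assigned | voices=[85 60 77 - -]
Op 4: note_on(62): voice 3 is free -> assigned | voices=[85 60 77 62 -]
Op 5: note_on(81): voice 4 is free -> assigned | voices=[85 60 77 62 81]
Op 6: note_on(87): all voices busy, STEAL voice 0 (pitch 85, oldest) -> assign | voices=[87 60 77 62 81]
Op 7: note_off(81): free voice 4 | voices=[87 60 77 62 -]
Op 8: note_off(87): free voice 0 | voices=[- 60 77 62 -]
Op 9: note_on(79): voice 0 is free -> assigned | voices=[79 60 77 62 -]
Op 10: note_on(69): voice 4 is free -> assigned | voices=[79 60 77 62 69]
Op 11: note_on(63): all voices busy, STEAL voice 1 (pitch 60, oldest) -> assign | voices=[79 63 77 62 69]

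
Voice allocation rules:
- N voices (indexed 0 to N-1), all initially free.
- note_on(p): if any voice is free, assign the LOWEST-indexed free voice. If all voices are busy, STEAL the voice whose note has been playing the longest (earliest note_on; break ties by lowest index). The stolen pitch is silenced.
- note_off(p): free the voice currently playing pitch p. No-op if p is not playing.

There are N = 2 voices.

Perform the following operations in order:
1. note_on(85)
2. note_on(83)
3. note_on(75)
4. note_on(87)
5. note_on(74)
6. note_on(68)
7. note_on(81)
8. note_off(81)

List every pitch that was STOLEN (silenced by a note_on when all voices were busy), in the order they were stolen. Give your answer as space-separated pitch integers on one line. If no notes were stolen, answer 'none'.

Answer: 85 83 75 87 74

Derivation:
Op 1: note_on(85): voice 0 is free -> assigned | voices=[85 -]
Op 2: note_on(83): voice 1 is free -> assigned | voices=[85 83]
Op 3: note_on(75): all voices busy, STEAL voice 0 (pitch 85, oldest) -> assign | voices=[75 83]
Op 4: note_on(87): all voices busy, STEAL voice 1 (pitch 83, oldest) -> assign | voices=[75 87]
Op 5: note_on(74): all voices busy, STEAL voice 0 (pitch 75, oldest) -> assign | voices=[74 87]
Op 6: note_on(68): all voices busy, STEAL voice 1 (pitch 87, oldest) -> assign | voices=[74 68]
Op 7: note_on(81): all voices busy, STEAL voice 0 (pitch 74, oldest) -> assign | voices=[81 68]
Op 8: note_off(81): free voice 0 | voices=[- 68]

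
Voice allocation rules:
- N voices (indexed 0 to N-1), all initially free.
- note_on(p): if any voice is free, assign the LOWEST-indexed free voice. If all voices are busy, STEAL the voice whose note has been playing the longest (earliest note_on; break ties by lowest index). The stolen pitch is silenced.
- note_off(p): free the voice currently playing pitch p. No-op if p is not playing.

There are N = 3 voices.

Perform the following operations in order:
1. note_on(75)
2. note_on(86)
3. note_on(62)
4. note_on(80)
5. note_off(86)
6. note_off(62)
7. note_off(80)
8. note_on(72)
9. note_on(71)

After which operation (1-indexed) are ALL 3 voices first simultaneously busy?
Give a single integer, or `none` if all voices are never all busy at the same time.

Op 1: note_on(75): voice 0 is free -> assigned | voices=[75 - -]
Op 2: note_on(86): voice 1 is free -> assigned | voices=[75 86 -]
Op 3: note_on(62): voice 2 is free -> assigned | voices=[75 86 62]
Op 4: note_on(80): all voices busy, STEAL voice 0 (pitch 75, oldest) -> assign | voices=[80 86 62]
Op 5: note_off(86): free voice 1 | voices=[80 - 62]
Op 6: note_off(62): free voice 2 | voices=[80 - -]
Op 7: note_off(80): free voice 0 | voices=[- - -]
Op 8: note_on(72): voice 0 is free -> assigned | voices=[72 - -]
Op 9: note_on(71): voice 1 is free -> assigned | voices=[72 71 -]

Answer: 3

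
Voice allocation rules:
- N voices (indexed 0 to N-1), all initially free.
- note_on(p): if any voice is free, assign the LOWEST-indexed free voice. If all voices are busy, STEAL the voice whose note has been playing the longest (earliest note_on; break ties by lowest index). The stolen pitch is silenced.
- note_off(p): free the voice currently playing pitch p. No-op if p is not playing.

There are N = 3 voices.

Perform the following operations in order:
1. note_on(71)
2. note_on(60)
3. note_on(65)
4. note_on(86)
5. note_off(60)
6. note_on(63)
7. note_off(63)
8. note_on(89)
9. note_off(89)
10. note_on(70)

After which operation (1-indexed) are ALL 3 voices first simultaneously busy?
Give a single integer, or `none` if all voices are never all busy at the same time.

Answer: 3

Derivation:
Op 1: note_on(71): voice 0 is free -> assigned | voices=[71 - -]
Op 2: note_on(60): voice 1 is free -> assigned | voices=[71 60 -]
Op 3: note_on(65): voice 2 is free -> assigned | voices=[71 60 65]
Op 4: note_on(86): all voices busy, STEAL voice 0 (pitch 71, oldest) -> assign | voices=[86 60 65]
Op 5: note_off(60): free voice 1 | voices=[86 - 65]
Op 6: note_on(63): voice 1 is free -> assigned | voices=[86 63 65]
Op 7: note_off(63): free voice 1 | voices=[86 - 65]
Op 8: note_on(89): voice 1 is free -> assigned | voices=[86 89 65]
Op 9: note_off(89): free voice 1 | voices=[86 - 65]
Op 10: note_on(70): voice 1 is free -> assigned | voices=[86 70 65]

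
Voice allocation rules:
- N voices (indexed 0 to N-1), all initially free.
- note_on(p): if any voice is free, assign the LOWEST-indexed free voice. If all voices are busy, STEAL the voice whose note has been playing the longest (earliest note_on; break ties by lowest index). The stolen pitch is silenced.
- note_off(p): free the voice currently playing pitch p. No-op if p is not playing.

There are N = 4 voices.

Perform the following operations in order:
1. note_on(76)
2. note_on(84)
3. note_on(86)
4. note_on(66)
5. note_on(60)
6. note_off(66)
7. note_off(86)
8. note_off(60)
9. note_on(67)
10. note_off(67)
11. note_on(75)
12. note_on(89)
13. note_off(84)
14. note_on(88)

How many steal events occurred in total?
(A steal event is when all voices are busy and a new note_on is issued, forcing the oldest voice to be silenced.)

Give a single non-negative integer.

Answer: 1

Derivation:
Op 1: note_on(76): voice 0 is free -> assigned | voices=[76 - - -]
Op 2: note_on(84): voice 1 is free -> assigned | voices=[76 84 - -]
Op 3: note_on(86): voice 2 is free -> assigned | voices=[76 84 86 -]
Op 4: note_on(66): voice 3 is free -> assigned | voices=[76 84 86 66]
Op 5: note_on(60): all voices busy, STEAL voice 0 (pitch 76, oldest) -> assign | voices=[60 84 86 66]
Op 6: note_off(66): free voice 3 | voices=[60 84 86 -]
Op 7: note_off(86): free voice 2 | voices=[60 84 - -]
Op 8: note_off(60): free voice 0 | voices=[- 84 - -]
Op 9: note_on(67): voice 0 is free -> assigned | voices=[67 84 - -]
Op 10: note_off(67): free voice 0 | voices=[- 84 - -]
Op 11: note_on(75): voice 0 is free -> assigned | voices=[75 84 - -]
Op 12: note_on(89): voice 2 is free -> assigned | voices=[75 84 89 -]
Op 13: note_off(84): free voice 1 | voices=[75 - 89 -]
Op 14: note_on(88): voice 1 is free -> assigned | voices=[75 88 89 -]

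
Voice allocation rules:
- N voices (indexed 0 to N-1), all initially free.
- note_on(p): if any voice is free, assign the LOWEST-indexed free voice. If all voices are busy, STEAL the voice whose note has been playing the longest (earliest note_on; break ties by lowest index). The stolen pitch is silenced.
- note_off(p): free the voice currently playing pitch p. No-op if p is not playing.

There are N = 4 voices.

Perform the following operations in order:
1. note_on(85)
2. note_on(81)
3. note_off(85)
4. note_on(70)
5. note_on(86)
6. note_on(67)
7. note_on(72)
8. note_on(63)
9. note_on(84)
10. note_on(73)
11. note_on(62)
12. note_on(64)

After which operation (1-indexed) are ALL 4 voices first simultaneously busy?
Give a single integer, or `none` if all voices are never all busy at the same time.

Op 1: note_on(85): voice 0 is free -> assigned | voices=[85 - - -]
Op 2: note_on(81): voice 1 is free -> assigned | voices=[85 81 - -]
Op 3: note_off(85): free voice 0 | voices=[- 81 - -]
Op 4: note_on(70): voice 0 is free -> assigned | voices=[70 81 - -]
Op 5: note_on(86): voice 2 is free -> assigned | voices=[70 81 86 -]
Op 6: note_on(67): voice 3 is free -> assigned | voices=[70 81 86 67]
Op 7: note_on(72): all voices busy, STEAL voice 1 (pitch 81, oldest) -> assign | voices=[70 72 86 67]
Op 8: note_on(63): all voices busy, STEAL voice 0 (pitch 70, oldest) -> assign | voices=[63 72 86 67]
Op 9: note_on(84): all voices busy, STEAL voice 2 (pitch 86, oldest) -> assign | voices=[63 72 84 67]
Op 10: note_on(73): all voices busy, STEAL voice 3 (pitch 67, oldest) -> assign | voices=[63 72 84 73]
Op 11: note_on(62): all voices busy, STEAL voice 1 (pitch 72, oldest) -> assign | voices=[63 62 84 73]
Op 12: note_on(64): all voices busy, STEAL voice 0 (pitch 63, oldest) -> assign | voices=[64 62 84 73]

Answer: 6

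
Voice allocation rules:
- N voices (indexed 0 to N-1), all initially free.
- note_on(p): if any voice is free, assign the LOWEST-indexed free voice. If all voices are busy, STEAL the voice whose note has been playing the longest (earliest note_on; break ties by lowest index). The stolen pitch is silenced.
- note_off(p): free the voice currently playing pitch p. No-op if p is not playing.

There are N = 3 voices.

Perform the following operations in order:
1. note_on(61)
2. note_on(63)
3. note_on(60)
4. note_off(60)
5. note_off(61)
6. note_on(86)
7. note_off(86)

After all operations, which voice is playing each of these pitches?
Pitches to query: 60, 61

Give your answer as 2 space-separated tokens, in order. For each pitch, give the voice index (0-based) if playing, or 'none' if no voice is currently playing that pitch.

Op 1: note_on(61): voice 0 is free -> assigned | voices=[61 - -]
Op 2: note_on(63): voice 1 is free -> assigned | voices=[61 63 -]
Op 3: note_on(60): voice 2 is free -> assigned | voices=[61 63 60]
Op 4: note_off(60): free voice 2 | voices=[61 63 -]
Op 5: note_off(61): free voice 0 | voices=[- 63 -]
Op 6: note_on(86): voice 0 is free -> assigned | voices=[86 63 -]
Op 7: note_off(86): free voice 0 | voices=[- 63 -]

Answer: none none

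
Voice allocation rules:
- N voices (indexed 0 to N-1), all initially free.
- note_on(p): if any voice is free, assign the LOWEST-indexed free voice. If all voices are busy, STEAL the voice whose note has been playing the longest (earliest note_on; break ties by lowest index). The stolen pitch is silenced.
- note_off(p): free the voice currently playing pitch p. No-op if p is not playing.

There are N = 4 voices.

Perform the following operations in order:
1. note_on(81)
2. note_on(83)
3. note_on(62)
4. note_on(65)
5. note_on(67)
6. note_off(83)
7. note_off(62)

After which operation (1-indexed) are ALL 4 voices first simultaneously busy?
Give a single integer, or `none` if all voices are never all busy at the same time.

Op 1: note_on(81): voice 0 is free -> assigned | voices=[81 - - -]
Op 2: note_on(83): voice 1 is free -> assigned | voices=[81 83 - -]
Op 3: note_on(62): voice 2 is free -> assigned | voices=[81 83 62 -]
Op 4: note_on(65): voice 3 is free -> assigned | voices=[81 83 62 65]
Op 5: note_on(67): all voices busy, STEAL voice 0 (pitch 81, oldest) -> assign | voices=[67 83 62 65]
Op 6: note_off(83): free voice 1 | voices=[67 - 62 65]
Op 7: note_off(62): free voice 2 | voices=[67 - - 65]

Answer: 4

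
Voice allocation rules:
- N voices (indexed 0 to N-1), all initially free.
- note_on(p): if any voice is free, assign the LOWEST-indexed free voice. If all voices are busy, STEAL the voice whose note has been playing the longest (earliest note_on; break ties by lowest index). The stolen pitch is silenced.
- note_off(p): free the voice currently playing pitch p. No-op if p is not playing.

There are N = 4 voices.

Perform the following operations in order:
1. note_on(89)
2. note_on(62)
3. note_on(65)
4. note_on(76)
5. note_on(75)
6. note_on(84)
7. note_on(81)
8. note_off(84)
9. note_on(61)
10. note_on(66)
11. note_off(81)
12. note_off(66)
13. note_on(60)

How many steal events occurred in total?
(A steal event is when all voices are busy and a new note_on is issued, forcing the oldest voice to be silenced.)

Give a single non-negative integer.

Op 1: note_on(89): voice 0 is free -> assigned | voices=[89 - - -]
Op 2: note_on(62): voice 1 is free -> assigned | voices=[89 62 - -]
Op 3: note_on(65): voice 2 is free -> assigned | voices=[89 62 65 -]
Op 4: note_on(76): voice 3 is free -> assigned | voices=[89 62 65 76]
Op 5: note_on(75): all voices busy, STEAL voice 0 (pitch 89, oldest) -> assign | voices=[75 62 65 76]
Op 6: note_on(84): all voices busy, STEAL voice 1 (pitch 62, oldest) -> assign | voices=[75 84 65 76]
Op 7: note_on(81): all voices busy, STEAL voice 2 (pitch 65, oldest) -> assign | voices=[75 84 81 76]
Op 8: note_off(84): free voice 1 | voices=[75 - 81 76]
Op 9: note_on(61): voice 1 is free -> assigned | voices=[75 61 81 76]
Op 10: note_on(66): all voices busy, STEAL voice 3 (pitch 76, oldest) -> assign | voices=[75 61 81 66]
Op 11: note_off(81): free voice 2 | voices=[75 61 - 66]
Op 12: note_off(66): free voice 3 | voices=[75 61 - -]
Op 13: note_on(60): voice 2 is free -> assigned | voices=[75 61 60 -]

Answer: 4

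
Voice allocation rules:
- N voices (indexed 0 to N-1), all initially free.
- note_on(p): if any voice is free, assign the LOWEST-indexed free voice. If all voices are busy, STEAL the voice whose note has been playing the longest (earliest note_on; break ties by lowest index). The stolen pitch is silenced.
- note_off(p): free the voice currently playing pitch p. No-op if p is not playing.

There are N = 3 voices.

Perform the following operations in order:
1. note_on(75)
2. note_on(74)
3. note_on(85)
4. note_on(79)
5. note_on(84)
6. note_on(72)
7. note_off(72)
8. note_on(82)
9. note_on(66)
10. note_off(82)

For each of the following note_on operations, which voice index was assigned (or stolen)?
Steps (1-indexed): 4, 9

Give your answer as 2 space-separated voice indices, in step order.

Answer: 0 0

Derivation:
Op 1: note_on(75): voice 0 is free -> assigned | voices=[75 - -]
Op 2: note_on(74): voice 1 is free -> assigned | voices=[75 74 -]
Op 3: note_on(85): voice 2 is free -> assigned | voices=[75 74 85]
Op 4: note_on(79): all voices busy, STEAL voice 0 (pitch 75, oldest) -> assign | voices=[79 74 85]
Op 5: note_on(84): all voices busy, STEAL voice 1 (pitch 74, oldest) -> assign | voices=[79 84 85]
Op 6: note_on(72): all voices busy, STEAL voice 2 (pitch 85, oldest) -> assign | voices=[79 84 72]
Op 7: note_off(72): free voice 2 | voices=[79 84 -]
Op 8: note_on(82): voice 2 is free -> assigned | voices=[79 84 82]
Op 9: note_on(66): all voices busy, STEAL voice 0 (pitch 79, oldest) -> assign | voices=[66 84 82]
Op 10: note_off(82): free voice 2 | voices=[66 84 -]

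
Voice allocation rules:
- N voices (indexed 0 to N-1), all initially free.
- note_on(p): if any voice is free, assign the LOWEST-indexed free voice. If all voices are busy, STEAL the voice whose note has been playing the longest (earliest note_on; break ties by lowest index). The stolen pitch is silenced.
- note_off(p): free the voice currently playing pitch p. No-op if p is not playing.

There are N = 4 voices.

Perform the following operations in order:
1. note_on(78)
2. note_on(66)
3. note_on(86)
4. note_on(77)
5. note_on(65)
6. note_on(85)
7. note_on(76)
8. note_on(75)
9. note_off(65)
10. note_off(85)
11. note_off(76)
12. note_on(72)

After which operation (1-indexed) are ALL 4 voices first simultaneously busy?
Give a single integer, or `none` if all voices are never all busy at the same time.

Op 1: note_on(78): voice 0 is free -> assigned | voices=[78 - - -]
Op 2: note_on(66): voice 1 is free -> assigned | voices=[78 66 - -]
Op 3: note_on(86): voice 2 is free -> assigned | voices=[78 66 86 -]
Op 4: note_on(77): voice 3 is free -> assigned | voices=[78 66 86 77]
Op 5: note_on(65): all voices busy, STEAL voice 0 (pitch 78, oldest) -> assign | voices=[65 66 86 77]
Op 6: note_on(85): all voices busy, STEAL voice 1 (pitch 66, oldest) -> assign | voices=[65 85 86 77]
Op 7: note_on(76): all voices busy, STEAL voice 2 (pitch 86, oldest) -> assign | voices=[65 85 76 77]
Op 8: note_on(75): all voices busy, STEAL voice 3 (pitch 77, oldest) -> assign | voices=[65 85 76 75]
Op 9: note_off(65): free voice 0 | voices=[- 85 76 75]
Op 10: note_off(85): free voice 1 | voices=[- - 76 75]
Op 11: note_off(76): free voice 2 | voices=[- - - 75]
Op 12: note_on(72): voice 0 is free -> assigned | voices=[72 - - 75]

Answer: 4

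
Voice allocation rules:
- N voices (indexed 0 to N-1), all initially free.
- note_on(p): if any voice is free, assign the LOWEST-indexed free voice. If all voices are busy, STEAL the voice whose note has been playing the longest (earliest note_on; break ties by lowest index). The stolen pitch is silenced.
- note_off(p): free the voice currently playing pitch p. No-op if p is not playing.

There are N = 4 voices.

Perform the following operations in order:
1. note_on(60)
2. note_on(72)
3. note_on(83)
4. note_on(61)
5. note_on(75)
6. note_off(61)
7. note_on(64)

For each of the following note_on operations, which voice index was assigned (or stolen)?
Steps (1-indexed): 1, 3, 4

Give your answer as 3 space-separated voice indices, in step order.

Answer: 0 2 3

Derivation:
Op 1: note_on(60): voice 0 is free -> assigned | voices=[60 - - -]
Op 2: note_on(72): voice 1 is free -> assigned | voices=[60 72 - -]
Op 3: note_on(83): voice 2 is free -> assigned | voices=[60 72 83 -]
Op 4: note_on(61): voice 3 is free -> assigned | voices=[60 72 83 61]
Op 5: note_on(75): all voices busy, STEAL voice 0 (pitch 60, oldest) -> assign | voices=[75 72 83 61]
Op 6: note_off(61): free voice 3 | voices=[75 72 83 -]
Op 7: note_on(64): voice 3 is free -> assigned | voices=[75 72 83 64]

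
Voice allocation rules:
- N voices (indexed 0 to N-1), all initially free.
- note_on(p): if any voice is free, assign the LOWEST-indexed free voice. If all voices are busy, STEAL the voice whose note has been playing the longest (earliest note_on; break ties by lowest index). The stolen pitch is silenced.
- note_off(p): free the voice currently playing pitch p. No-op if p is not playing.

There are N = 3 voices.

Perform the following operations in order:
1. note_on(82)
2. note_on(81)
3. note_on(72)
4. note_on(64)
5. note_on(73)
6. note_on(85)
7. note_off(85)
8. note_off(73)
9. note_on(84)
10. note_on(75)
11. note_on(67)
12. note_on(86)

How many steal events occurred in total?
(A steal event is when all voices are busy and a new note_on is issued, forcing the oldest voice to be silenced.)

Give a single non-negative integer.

Answer: 5

Derivation:
Op 1: note_on(82): voice 0 is free -> assigned | voices=[82 - -]
Op 2: note_on(81): voice 1 is free -> assigned | voices=[82 81 -]
Op 3: note_on(72): voice 2 is free -> assigned | voices=[82 81 72]
Op 4: note_on(64): all voices busy, STEAL voice 0 (pitch 82, oldest) -> assign | voices=[64 81 72]
Op 5: note_on(73): all voices busy, STEAL voice 1 (pitch 81, oldest) -> assign | voices=[64 73 72]
Op 6: note_on(85): all voices busy, STEAL voice 2 (pitch 72, oldest) -> assign | voices=[64 73 85]
Op 7: note_off(85): free voice 2 | voices=[64 73 -]
Op 8: note_off(73): free voice 1 | voices=[64 - -]
Op 9: note_on(84): voice 1 is free -> assigned | voices=[64 84 -]
Op 10: note_on(75): voice 2 is free -> assigned | voices=[64 84 75]
Op 11: note_on(67): all voices busy, STEAL voice 0 (pitch 64, oldest) -> assign | voices=[67 84 75]
Op 12: note_on(86): all voices busy, STEAL voice 1 (pitch 84, oldest) -> assign | voices=[67 86 75]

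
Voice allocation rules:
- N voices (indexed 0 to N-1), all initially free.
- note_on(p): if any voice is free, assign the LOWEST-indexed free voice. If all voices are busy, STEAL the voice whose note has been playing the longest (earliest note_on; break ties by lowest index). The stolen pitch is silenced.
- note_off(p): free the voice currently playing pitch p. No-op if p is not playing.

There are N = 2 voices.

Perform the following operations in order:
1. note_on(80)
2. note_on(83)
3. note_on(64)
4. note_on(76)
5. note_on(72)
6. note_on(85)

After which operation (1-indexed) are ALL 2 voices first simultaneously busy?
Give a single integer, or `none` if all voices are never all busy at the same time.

Op 1: note_on(80): voice 0 is free -> assigned | voices=[80 -]
Op 2: note_on(83): voice 1 is free -> assigned | voices=[80 83]
Op 3: note_on(64): all voices busy, STEAL voice 0 (pitch 80, oldest) -> assign | voices=[64 83]
Op 4: note_on(76): all voices busy, STEAL voice 1 (pitch 83, oldest) -> assign | voices=[64 76]
Op 5: note_on(72): all voices busy, STEAL voice 0 (pitch 64, oldest) -> assign | voices=[72 76]
Op 6: note_on(85): all voices busy, STEAL voice 1 (pitch 76, oldest) -> assign | voices=[72 85]

Answer: 2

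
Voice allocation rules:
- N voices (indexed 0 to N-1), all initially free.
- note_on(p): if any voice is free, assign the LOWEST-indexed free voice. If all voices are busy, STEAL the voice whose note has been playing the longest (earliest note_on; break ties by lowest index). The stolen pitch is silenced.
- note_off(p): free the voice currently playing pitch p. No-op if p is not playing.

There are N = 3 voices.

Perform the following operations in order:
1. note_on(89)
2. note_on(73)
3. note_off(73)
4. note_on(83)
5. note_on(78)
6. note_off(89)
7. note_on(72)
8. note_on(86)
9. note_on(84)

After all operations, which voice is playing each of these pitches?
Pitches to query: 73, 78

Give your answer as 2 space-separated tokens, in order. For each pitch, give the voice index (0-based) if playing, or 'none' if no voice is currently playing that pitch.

Answer: none none

Derivation:
Op 1: note_on(89): voice 0 is free -> assigned | voices=[89 - -]
Op 2: note_on(73): voice 1 is free -> assigned | voices=[89 73 -]
Op 3: note_off(73): free voice 1 | voices=[89 - -]
Op 4: note_on(83): voice 1 is free -> assigned | voices=[89 83 -]
Op 5: note_on(78): voice 2 is free -> assigned | voices=[89 83 78]
Op 6: note_off(89): free voice 0 | voices=[- 83 78]
Op 7: note_on(72): voice 0 is free -> assigned | voices=[72 83 78]
Op 8: note_on(86): all voices busy, STEAL voice 1 (pitch 83, oldest) -> assign | voices=[72 86 78]
Op 9: note_on(84): all voices busy, STEAL voice 2 (pitch 78, oldest) -> assign | voices=[72 86 84]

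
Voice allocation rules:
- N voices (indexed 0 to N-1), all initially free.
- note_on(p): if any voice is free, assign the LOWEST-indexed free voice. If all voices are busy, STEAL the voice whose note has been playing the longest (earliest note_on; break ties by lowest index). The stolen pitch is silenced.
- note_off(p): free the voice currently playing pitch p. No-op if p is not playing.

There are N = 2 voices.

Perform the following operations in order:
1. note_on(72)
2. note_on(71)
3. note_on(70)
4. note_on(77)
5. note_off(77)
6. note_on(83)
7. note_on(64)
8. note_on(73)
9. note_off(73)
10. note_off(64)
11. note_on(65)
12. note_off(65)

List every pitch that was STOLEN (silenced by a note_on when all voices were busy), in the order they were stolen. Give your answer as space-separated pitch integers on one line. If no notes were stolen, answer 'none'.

Op 1: note_on(72): voice 0 is free -> assigned | voices=[72 -]
Op 2: note_on(71): voice 1 is free -> assigned | voices=[72 71]
Op 3: note_on(70): all voices busy, STEAL voice 0 (pitch 72, oldest) -> assign | voices=[70 71]
Op 4: note_on(77): all voices busy, STEAL voice 1 (pitch 71, oldest) -> assign | voices=[70 77]
Op 5: note_off(77): free voice 1 | voices=[70 -]
Op 6: note_on(83): voice 1 is free -> assigned | voices=[70 83]
Op 7: note_on(64): all voices busy, STEAL voice 0 (pitch 70, oldest) -> assign | voices=[64 83]
Op 8: note_on(73): all voices busy, STEAL voice 1 (pitch 83, oldest) -> assign | voices=[64 73]
Op 9: note_off(73): free voice 1 | voices=[64 -]
Op 10: note_off(64): free voice 0 | voices=[- -]
Op 11: note_on(65): voice 0 is free -> assigned | voices=[65 -]
Op 12: note_off(65): free voice 0 | voices=[- -]

Answer: 72 71 70 83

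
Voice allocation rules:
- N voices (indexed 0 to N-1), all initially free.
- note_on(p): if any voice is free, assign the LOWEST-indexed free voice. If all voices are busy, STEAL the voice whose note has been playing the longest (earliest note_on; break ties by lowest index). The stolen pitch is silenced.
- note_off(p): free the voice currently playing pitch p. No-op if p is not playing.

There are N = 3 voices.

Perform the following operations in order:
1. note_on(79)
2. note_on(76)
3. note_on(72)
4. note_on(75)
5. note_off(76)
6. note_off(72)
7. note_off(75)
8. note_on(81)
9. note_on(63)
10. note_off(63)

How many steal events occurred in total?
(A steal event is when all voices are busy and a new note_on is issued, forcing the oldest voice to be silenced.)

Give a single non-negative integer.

Answer: 1

Derivation:
Op 1: note_on(79): voice 0 is free -> assigned | voices=[79 - -]
Op 2: note_on(76): voice 1 is free -> assigned | voices=[79 76 -]
Op 3: note_on(72): voice 2 is free -> assigned | voices=[79 76 72]
Op 4: note_on(75): all voices busy, STEAL voice 0 (pitch 79, oldest) -> assign | voices=[75 76 72]
Op 5: note_off(76): free voice 1 | voices=[75 - 72]
Op 6: note_off(72): free voice 2 | voices=[75 - -]
Op 7: note_off(75): free voice 0 | voices=[- - -]
Op 8: note_on(81): voice 0 is free -> assigned | voices=[81 - -]
Op 9: note_on(63): voice 1 is free -> assigned | voices=[81 63 -]
Op 10: note_off(63): free voice 1 | voices=[81 - -]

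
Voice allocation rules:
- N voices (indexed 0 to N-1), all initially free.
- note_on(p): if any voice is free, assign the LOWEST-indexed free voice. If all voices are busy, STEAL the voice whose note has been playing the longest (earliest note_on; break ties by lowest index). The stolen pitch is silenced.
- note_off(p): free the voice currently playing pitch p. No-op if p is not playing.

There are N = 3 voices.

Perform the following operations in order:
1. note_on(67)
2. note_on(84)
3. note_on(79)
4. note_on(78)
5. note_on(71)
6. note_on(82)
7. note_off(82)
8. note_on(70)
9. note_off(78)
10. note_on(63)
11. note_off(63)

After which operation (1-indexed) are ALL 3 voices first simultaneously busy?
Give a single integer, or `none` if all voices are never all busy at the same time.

Op 1: note_on(67): voice 0 is free -> assigned | voices=[67 - -]
Op 2: note_on(84): voice 1 is free -> assigned | voices=[67 84 -]
Op 3: note_on(79): voice 2 is free -> assigned | voices=[67 84 79]
Op 4: note_on(78): all voices busy, STEAL voice 0 (pitch 67, oldest) -> assign | voices=[78 84 79]
Op 5: note_on(71): all voices busy, STEAL voice 1 (pitch 84, oldest) -> assign | voices=[78 71 79]
Op 6: note_on(82): all voices busy, STEAL voice 2 (pitch 79, oldest) -> assign | voices=[78 71 82]
Op 7: note_off(82): free voice 2 | voices=[78 71 -]
Op 8: note_on(70): voice 2 is free -> assigned | voices=[78 71 70]
Op 9: note_off(78): free voice 0 | voices=[- 71 70]
Op 10: note_on(63): voice 0 is free -> assigned | voices=[63 71 70]
Op 11: note_off(63): free voice 0 | voices=[- 71 70]

Answer: 3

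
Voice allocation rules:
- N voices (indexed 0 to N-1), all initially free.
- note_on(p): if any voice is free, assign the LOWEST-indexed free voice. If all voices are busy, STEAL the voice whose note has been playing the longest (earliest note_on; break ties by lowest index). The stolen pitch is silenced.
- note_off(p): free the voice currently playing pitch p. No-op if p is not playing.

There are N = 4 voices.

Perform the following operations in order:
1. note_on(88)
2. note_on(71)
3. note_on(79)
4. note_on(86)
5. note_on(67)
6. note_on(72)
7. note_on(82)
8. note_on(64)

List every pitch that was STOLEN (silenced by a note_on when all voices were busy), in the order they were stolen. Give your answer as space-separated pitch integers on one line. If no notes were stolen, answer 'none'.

Answer: 88 71 79 86

Derivation:
Op 1: note_on(88): voice 0 is free -> assigned | voices=[88 - - -]
Op 2: note_on(71): voice 1 is free -> assigned | voices=[88 71 - -]
Op 3: note_on(79): voice 2 is free -> assigned | voices=[88 71 79 -]
Op 4: note_on(86): voice 3 is free -> assigned | voices=[88 71 79 86]
Op 5: note_on(67): all voices busy, STEAL voice 0 (pitch 88, oldest) -> assign | voices=[67 71 79 86]
Op 6: note_on(72): all voices busy, STEAL voice 1 (pitch 71, oldest) -> assign | voices=[67 72 79 86]
Op 7: note_on(82): all voices busy, STEAL voice 2 (pitch 79, oldest) -> assign | voices=[67 72 82 86]
Op 8: note_on(64): all voices busy, STEAL voice 3 (pitch 86, oldest) -> assign | voices=[67 72 82 64]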